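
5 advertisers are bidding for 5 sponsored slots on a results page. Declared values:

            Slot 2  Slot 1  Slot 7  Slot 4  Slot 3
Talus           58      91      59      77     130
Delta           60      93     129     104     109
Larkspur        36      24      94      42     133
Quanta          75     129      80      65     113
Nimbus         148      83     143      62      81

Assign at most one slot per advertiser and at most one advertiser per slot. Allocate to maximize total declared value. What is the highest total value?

Maximum total: $616

Optimal: Talus→Slot 4 ($77), Delta→Slot 7 ($129), Larkspur→Slot 3 ($133), Quanta→Slot 1 ($129), Nimbus→Slot 2 ($148) — total 77+129+133+129+148 = $616.
Row-greedy (each advertiser in turn takes its best remaining slot) gives $578, worse by 38.
Checked against all permutations: $616 is optimal.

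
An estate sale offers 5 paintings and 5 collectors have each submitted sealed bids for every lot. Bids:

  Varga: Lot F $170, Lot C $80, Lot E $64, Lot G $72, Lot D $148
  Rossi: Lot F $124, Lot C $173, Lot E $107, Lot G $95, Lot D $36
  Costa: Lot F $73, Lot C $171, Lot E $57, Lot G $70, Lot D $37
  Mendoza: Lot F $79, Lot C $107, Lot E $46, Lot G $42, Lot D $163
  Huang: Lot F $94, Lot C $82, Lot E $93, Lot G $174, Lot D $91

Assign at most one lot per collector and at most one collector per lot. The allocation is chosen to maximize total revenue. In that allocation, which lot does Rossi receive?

This is the linear assignment problem.
Optimal: Varga→Lot F ($170), Rossi→Lot E ($107), Costa→Lot C ($171), Mendoza→Lot D ($163), Huang→Lot G ($174) — total 170+107+171+163+174 = $785.
Next-best assignment: Varga→Lot F, Rossi→Lot C, Costa→Lot E, Mendoza→Lot D, Huang→Lot G = $737.
Every other assignment is strictly worse.
Rossi's own top lot is Lot C ($173), but forcing Rossi→Lot C and reassigning the rest optimally gives only $737 — worse by 48.

Rossi receives Lot E.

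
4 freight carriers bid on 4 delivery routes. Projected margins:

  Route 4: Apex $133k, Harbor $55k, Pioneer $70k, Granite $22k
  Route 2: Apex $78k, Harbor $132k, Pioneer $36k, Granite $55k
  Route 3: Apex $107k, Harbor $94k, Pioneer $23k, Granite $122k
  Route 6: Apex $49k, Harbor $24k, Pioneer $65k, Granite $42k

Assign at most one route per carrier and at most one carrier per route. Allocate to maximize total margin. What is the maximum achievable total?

Optimal: Apex→Route 4 ($133k), Harbor→Route 2 ($132k), Pioneer→Route 6 ($65k), Granite→Route 3 ($122k) — total 133+132+65+122 = $452k.
Checked against all permutations: $452k is optimal.

Maximum total: $452k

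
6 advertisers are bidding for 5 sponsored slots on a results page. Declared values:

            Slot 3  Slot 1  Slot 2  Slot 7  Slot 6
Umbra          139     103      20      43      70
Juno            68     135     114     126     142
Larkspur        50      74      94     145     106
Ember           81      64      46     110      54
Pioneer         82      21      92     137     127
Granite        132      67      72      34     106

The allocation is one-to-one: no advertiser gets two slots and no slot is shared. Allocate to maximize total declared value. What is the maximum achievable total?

Maximum total: $621

Treat this as an assignment problem: match each advertiser to one slot.
Optimal: Granite→Slot 3 ($132), Umbra→Slot 1 ($103), Juno→Slot 2 ($114), Larkspur→Slot 7 ($145), Pioneer→Slot 6 ($127) — total 132+103+114+145+127 = $621.
Column-greedy (each slot in turn goes to its best remaining advertiser) gives $611, worse by 10.
Swapping Larkspur↔Juno (Larkspur→Slot 2 $94, Juno→Slot 7 $126) loses 39.
Checked against all permutations: $621 is optimal.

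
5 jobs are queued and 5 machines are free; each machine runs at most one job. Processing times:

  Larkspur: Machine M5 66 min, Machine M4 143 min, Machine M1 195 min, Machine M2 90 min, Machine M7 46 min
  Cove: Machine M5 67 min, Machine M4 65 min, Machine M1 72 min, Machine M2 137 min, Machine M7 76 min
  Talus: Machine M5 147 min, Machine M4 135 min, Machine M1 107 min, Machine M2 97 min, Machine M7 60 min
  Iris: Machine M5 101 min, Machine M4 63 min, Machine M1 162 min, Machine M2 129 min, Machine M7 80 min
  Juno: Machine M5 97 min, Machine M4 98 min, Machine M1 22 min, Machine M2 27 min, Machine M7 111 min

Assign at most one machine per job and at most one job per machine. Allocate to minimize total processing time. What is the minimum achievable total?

This is the linear assignment problem.
Optimal: Larkspur→Machine M5 (66 min), Cove→Machine M1 (72 min), Talus→Machine M7 (60 min), Iris→Machine M4 (63 min), Juno→Machine M2 (27 min) — total 66+72+60+63+27 = 288 min.
Min-entry greedy (repeatedly take the single cheapest remaining cell) gives 295 min, worse by 7.
Next-best assignment: Larkspur→Machine M7, Cove→Machine M5, Talus→Machine M2, Iris→Machine M4, Juno→Machine M1 = 295 min.
Swapping Juno↔Iris (Juno→Machine M4 98 min, Iris→Machine M2 129 min) adds 137.

Minimum total: 288 min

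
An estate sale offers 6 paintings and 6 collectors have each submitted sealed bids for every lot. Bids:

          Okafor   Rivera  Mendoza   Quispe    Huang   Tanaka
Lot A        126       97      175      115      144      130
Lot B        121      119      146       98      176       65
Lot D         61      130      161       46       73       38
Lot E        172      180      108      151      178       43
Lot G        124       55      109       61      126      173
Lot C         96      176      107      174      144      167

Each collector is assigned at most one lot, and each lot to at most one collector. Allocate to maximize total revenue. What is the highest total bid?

Max total: $1000

Treat this as an assignment problem: match each collector to one lot.
Optimal: Okafor→Lot E ($172), Rivera→Lot D ($130), Mendoza→Lot A ($175), Quispe→Lot C ($174), Huang→Lot B ($176), Tanaka→Lot G ($173) — total 172+130+175+174+176+173 = $1000.
Row-greedy (each collector in turn takes its best remaining lot) gives $785, worse by 215.
Every other assignment is strictly worse.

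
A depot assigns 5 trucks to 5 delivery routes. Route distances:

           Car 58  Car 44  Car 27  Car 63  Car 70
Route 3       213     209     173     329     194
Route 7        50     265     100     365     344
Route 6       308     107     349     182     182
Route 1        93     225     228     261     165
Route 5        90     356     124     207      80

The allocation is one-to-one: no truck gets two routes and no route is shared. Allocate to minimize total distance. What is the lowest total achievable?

Optimal: Car 58→Route 1 (93 km), Car 44→Route 3 (209 km), Car 27→Route 7 (100 km), Car 63→Route 6 (182 km), Car 70→Route 5 (80 km) — total 93+209+100+182+80 = 664 km.
Row-greedy (each truck in turn takes its cheapest remaining route) gives 736 km, worse by 72.
Next-best assignment: Car 58→Route 7, Car 44→Route 6, Car 27→Route 3, Car 63→Route 1, Car 70→Route 5 = 671 km.
No other one-to-one assignment undercuts 664 km.

Minimum total: 664 km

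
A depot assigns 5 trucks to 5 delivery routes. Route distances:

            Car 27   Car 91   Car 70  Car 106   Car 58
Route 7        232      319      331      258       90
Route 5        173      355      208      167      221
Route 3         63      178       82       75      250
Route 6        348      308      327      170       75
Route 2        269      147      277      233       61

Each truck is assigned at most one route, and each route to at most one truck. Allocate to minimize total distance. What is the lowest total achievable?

Minimum total: 662 km

Treat this as an assignment problem: match each truck to one route.
Optimal: Car 27→Route 5 (173 km), Car 91→Route 2 (147 km), Car 70→Route 3 (82 km), Car 106→Route 6 (170 km), Car 58→Route 7 (90 km) — total 173+147+82+170+90 = 662 km.
Swapping Car 70↔Car 58 (Car 70→Route 7 331 km, Car 58→Route 3 250 km) adds 409.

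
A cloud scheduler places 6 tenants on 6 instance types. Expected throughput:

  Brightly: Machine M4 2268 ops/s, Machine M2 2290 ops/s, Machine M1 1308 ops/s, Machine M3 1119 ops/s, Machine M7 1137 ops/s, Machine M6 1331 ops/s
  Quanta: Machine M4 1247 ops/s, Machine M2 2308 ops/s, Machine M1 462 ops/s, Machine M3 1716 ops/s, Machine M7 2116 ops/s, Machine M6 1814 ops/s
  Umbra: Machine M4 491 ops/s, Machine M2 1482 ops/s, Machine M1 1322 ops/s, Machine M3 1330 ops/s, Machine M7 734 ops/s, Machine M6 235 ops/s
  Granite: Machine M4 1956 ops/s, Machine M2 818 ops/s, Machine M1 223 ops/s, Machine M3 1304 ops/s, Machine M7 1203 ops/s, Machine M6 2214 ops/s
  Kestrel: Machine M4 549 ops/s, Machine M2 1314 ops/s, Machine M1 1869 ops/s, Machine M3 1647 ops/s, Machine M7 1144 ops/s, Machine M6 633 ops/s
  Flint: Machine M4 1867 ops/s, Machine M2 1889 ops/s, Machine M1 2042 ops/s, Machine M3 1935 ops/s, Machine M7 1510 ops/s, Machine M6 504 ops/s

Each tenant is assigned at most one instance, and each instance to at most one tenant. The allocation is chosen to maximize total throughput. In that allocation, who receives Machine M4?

Optimal: Brightly→Machine M4 (2268 ops/s), Quanta→Machine M7 (2116 ops/s), Umbra→Machine M2 (1482 ops/s), Granite→Machine M6 (2214 ops/s), Kestrel→Machine M1 (1869 ops/s), Flint→Machine M3 (1935 ops/s) — total 2268+2116+1482+2214+1869+1935 = 11884 ops/s.
Column-greedy (each instance in turn goes to its best remaining tenant) gives 9703 ops/s, worse by 2181.
Brightly's own top instance is Machine M2 (2290 ops/s), but forcing Brightly→Machine M2 and reassigning the rest optimally gives only 11686 ops/s — worse by 198.

Brightly receives Machine M4.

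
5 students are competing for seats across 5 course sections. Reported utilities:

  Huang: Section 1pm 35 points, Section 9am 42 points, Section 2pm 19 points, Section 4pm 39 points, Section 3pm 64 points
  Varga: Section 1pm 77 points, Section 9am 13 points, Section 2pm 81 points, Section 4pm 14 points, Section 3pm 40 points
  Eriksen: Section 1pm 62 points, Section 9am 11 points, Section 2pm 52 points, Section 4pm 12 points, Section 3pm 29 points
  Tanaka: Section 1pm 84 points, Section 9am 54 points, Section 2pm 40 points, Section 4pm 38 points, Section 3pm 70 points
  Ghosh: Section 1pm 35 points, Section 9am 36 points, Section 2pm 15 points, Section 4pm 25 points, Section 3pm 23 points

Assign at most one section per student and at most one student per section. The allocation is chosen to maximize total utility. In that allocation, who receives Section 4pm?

Huang receives Section 4pm.

Optimal: Huang→Section 4pm (39 points), Varga→Section 2pm (81 points), Eriksen→Section 1pm (62 points), Tanaka→Section 3pm (70 points), Ghosh→Section 9am (36 points) — total 39+81+62+70+36 = 288 points.
Row-greedy (each student in turn takes its best remaining section) gives 286 points, worse by 2.
Next-best assignment: Huang→Section 3pm, Varga→Section 2pm, Eriksen→Section 1pm, Tanaka→Section 9am, Ghosh→Section 4pm = 286 points.
Swapping Eriksen↔Huang (Eriksen→Section 4pm 12 points, Huang→Section 1pm 35 points) loses 54.
Every other assignment is strictly worse.
Huang's own top section is Section 3pm (64 points), but forcing Huang→Section 3pm and reassigning the rest optimally gives only 286 points — worse by 2.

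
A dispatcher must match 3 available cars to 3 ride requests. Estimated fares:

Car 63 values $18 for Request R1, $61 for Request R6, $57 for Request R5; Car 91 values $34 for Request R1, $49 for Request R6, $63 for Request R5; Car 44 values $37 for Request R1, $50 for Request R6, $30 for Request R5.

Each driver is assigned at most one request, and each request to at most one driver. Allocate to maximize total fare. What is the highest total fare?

Maximum total: $161

Optimal: Car 63→Request R6 ($61), Car 91→Request R5 ($63), Car 44→Request R1 ($37) — total 61+63+37 = $161.
Next-best assignment: Car 63→Request R5, Car 91→Request R6, Car 44→Request R1 = $143.
Swapping Car 63↔Car 91 (Car 63→Request R5 $57, Car 91→Request R6 $49) loses 18.
No other one-to-one assignment exceeds $161.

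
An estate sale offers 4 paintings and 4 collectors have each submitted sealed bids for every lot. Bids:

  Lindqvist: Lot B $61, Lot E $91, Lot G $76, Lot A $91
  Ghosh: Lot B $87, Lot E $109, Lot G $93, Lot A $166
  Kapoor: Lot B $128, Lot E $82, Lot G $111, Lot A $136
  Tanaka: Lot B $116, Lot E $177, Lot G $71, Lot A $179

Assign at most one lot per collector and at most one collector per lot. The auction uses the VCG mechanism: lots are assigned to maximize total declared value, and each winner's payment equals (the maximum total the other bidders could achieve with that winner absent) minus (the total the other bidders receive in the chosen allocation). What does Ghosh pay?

Efficient allocation: Lindqvist→Lot G ($76), Ghosh→Lot A ($166), Kapoor→Lot B ($128), Tanaka→Lot E ($177); total welfare W = $547.
Ghosh receives Lot A at value $166, so the others get W − 166 = $381.
Without Ghosh: best allocation of the remaining 3 bidders over all 4 lots is Lindqvist→Lot E ($91), Kapoor→Lot B ($128), Tanaka→Lot A ($179), total $398.
VCG payment = (others' best without Ghosh) − (others' welfare with Ghosh) = 398 − 381 = $17.

Ghosh pays $17.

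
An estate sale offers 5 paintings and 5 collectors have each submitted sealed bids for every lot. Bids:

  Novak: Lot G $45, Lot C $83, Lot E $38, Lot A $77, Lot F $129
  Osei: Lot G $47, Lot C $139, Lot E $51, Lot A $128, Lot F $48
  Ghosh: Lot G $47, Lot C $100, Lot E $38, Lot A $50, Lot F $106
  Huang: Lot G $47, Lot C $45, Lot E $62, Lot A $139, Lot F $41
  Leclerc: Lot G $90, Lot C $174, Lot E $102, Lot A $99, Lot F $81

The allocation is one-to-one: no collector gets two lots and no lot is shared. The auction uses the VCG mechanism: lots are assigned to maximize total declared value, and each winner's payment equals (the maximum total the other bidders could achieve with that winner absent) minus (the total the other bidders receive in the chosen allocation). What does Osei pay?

Efficient allocation: Novak→Lot F ($129), Osei→Lot C ($139), Ghosh→Lot G ($47), Huang→Lot A ($139), Leclerc→Lot E ($102); total welfare W = $556.
Osei receives Lot C at value $139, so the others get W − 139 = $417.
Without Osei: best allocation of the remaining 4 bidders over all 5 lots is Novak→Lot F ($129), Ghosh→Lot G ($47), Huang→Lot A ($139), Leclerc→Lot C ($174), total $489.
VCG payment = (others' best without Osei) − (others' welfare with Osei) = 489 − 417 = $72.

Osei pays $72.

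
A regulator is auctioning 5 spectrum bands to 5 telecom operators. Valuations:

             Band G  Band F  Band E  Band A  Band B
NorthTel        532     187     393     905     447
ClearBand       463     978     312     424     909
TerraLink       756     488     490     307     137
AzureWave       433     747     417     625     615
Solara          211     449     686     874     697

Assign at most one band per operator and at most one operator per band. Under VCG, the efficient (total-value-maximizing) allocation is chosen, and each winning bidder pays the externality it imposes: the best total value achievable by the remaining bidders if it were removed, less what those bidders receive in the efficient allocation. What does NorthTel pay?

NorthTel pays $188M.

Efficient allocation: NorthTel→Band A ($905M), ClearBand→Band B ($909M), TerraLink→Band G ($756M), AzureWave→Band F ($747M), Solara→Band E ($686M); total welfare W = $4003M.
NorthTel receives Band A at value $905M, so the others get W − 905 = $3098M.
Without NorthTel: best allocation of the remaining 4 bidders over all 5 bands is ClearBand→Band B ($909M), TerraLink→Band G ($756M), AzureWave→Band F ($747M), Solara→Band A ($874M), total $3286M.
VCG payment = (others' best without NorthTel) − (others' welfare with NorthTel) = 3286 − 3098 = $188M.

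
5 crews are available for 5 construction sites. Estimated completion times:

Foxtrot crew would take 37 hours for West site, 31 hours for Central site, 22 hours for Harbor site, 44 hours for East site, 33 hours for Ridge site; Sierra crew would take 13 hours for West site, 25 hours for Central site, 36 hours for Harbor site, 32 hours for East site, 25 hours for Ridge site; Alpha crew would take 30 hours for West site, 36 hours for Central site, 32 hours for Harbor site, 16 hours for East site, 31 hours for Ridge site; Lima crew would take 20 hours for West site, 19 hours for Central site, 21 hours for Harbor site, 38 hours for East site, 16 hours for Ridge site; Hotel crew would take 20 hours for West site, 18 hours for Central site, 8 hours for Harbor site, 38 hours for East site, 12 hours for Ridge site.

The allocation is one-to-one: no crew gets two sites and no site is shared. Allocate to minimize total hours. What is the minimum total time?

This is a one-to-one assignment (minimum-cost bipartite matching).
Optimal: Foxtrot crew→Harbor site (22 hours), Sierra crew→West site (13 hours), Alpha crew→East site (16 hours), Lima crew→Central site (19 hours), Hotel crew→Ridge site (12 hours) — total 22+13+16+19+12 = 82 hours.

Min total: 82 hours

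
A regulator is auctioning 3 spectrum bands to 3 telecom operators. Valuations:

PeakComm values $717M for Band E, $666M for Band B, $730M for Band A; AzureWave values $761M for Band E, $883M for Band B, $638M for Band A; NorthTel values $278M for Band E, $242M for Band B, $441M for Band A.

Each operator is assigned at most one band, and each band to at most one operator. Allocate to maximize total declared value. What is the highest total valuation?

Max total: $2041M

Treat this as an assignment problem: match each operator to one band.
Optimal: PeakComm→Band E ($717M), AzureWave→Band B ($883M), NorthTel→Band A ($441M) — total 717+883+441 = $2041M.
Max-entry greedy (repeatedly take the single best remaining cell) gives $1891M, worse by 150.
Swapping PeakComm↔NorthTel (PeakComm→Band A $730M, NorthTel→Band E $278M) loses 150.
Checked against all permutations: $2041M is optimal.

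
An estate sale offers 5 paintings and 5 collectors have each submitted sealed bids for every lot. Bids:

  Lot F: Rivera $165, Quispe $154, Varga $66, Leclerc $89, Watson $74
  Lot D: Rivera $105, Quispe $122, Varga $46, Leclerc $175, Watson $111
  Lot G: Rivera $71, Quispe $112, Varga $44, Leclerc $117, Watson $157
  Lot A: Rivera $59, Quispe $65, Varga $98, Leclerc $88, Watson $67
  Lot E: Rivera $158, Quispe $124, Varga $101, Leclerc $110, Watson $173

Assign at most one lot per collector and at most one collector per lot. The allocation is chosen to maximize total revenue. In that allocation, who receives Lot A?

Varga receives Lot A.

Optimal: Rivera→Lot E ($158), Quispe→Lot F ($154), Varga→Lot A ($98), Leclerc→Lot D ($175), Watson→Lot G ($157) — total 158+154+98+175+157 = $742.
Column-greedy (each lot in turn goes to its best remaining collector) gives $719, worse by 23.
Next-best assignment: Rivera→Lot F, Quispe→Lot G, Varga→Lot A, Leclerc→Lot D, Watson→Lot E = $723.
Varga's own top lot is Lot E ($101), but forcing Varga→Lot E and reassigning the rest optimally gives only $663 — worse by 79.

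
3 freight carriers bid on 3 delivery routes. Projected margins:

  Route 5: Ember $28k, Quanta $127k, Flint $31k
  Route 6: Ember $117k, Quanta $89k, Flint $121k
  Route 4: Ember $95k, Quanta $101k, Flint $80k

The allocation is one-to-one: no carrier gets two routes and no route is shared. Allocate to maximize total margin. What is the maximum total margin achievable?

Max total: $343k

Optimal: Ember→Route 4 ($95k), Quanta→Route 5 ($127k), Flint→Route 6 ($121k) — total 95+127+121 = $343k.
Row-greedy (each carrier in turn takes its best remaining route) gives $324k, worse by 19.
Next-best assignment: Ember→Route 6, Quanta→Route 5, Flint→Route 4 = $324k.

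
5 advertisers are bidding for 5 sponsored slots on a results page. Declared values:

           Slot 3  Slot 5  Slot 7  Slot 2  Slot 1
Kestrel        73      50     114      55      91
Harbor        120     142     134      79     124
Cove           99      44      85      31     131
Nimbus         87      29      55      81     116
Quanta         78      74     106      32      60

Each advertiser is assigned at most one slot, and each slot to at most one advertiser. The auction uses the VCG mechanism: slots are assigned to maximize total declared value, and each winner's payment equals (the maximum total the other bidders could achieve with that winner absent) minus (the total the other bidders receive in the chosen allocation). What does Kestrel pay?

Efficient allocation: Kestrel→Slot 7 ($114), Harbor→Slot 5 ($142), Cove→Slot 1 ($131), Nimbus→Slot 2 ($81), Quanta→Slot 3 ($78); total welfare W = $546.
Kestrel receives Slot 7 at value $114, so the others get W − 114 = $432.
Without Kestrel: best allocation of the remaining 4 bidders over all 5 slots is Harbor→Slot 5 ($142), Cove→Slot 1 ($131), Nimbus→Slot 3 ($87), Quanta→Slot 7 ($106), total $466.
VCG payment = (others' best without Kestrel) − (others' welfare with Kestrel) = 466 − 432 = $34.

Kestrel pays $34.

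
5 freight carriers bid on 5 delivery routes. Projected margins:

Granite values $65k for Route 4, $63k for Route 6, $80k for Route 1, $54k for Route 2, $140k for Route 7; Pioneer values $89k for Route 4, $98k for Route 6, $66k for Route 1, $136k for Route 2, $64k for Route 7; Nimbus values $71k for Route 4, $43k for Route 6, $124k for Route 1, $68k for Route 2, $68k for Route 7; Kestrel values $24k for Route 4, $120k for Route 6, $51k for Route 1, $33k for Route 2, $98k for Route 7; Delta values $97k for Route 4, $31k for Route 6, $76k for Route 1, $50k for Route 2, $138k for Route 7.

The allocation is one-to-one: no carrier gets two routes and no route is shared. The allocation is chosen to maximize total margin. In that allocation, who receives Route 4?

Optimal: Granite→Route 7 ($140k), Pioneer→Route 2 ($136k), Nimbus→Route 1 ($124k), Kestrel→Route 6 ($120k), Delta→Route 4 ($97k) — total 140+136+124+120+97 = $617k.
Delta's own top route is Route 7 ($138k), but forcing Delta→Route 7 and reassigning the rest optimally gives only $583k — worse by 34.

Delta receives Route 4.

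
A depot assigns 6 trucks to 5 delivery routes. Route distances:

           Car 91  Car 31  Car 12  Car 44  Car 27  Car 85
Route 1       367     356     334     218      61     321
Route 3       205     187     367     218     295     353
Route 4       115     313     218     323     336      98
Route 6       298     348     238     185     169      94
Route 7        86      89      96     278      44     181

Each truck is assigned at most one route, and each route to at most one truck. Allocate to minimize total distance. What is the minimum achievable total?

Minimum total: 553 km

This is the linear assignment problem.
Optimal: Car 27→Route 1 (61 km), Car 31→Route 3 (187 km), Car 91→Route 4 (115 km), Car 85→Route 6 (94 km), Car 12→Route 7 (96 km) — total 61+187+115+94+96 = 553 km.
Min-entry greedy (repeatedly take the single cheapest remaining cell) gives 658 km, worse by 105.
Swapping Car 91↔Car 31 (Car 91→Route 3 205 km, Car 31→Route 4 313 km) adds 216.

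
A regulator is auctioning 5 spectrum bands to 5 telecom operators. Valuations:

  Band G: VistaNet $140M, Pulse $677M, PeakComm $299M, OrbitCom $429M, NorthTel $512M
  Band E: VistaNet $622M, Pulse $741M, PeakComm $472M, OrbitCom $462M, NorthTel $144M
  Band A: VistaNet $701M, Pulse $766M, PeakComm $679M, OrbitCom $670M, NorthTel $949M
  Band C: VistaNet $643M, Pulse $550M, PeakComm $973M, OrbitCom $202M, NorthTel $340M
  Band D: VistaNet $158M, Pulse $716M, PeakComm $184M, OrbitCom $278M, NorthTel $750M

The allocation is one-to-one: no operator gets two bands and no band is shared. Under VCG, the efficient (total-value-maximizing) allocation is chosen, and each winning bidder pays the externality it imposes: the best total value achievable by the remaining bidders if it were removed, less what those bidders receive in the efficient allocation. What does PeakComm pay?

PeakComm pays $85M.

Efficient allocation: VistaNet→Band E ($622M), Pulse→Band G ($677M), PeakComm→Band C ($973M), OrbitCom→Band A ($670M), NorthTel→Band D ($750M); total welfare W = $3692M.
PeakComm receives Band C at value $973M, so the others get W − 973 = $2719M.
Without PeakComm: best allocation of the remaining 4 bidders over all 5 bands is VistaNet→Band C ($643M), Pulse→Band E ($741M), OrbitCom→Band A ($670M), NorthTel→Band D ($750M), total $2804M.
VCG payment = (others' best without PeakComm) − (others' welfare with PeakComm) = 2804 − 2719 = $85M.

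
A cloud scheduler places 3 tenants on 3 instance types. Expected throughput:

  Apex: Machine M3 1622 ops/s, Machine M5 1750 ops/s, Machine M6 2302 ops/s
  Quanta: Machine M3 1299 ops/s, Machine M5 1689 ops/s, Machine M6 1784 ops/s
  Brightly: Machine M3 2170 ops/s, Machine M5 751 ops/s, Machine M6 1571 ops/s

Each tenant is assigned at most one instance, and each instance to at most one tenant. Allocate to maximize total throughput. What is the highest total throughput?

Maximum total: 6161 ops/s

Optimal: Apex→Machine M6 (2302 ops/s), Quanta→Machine M5 (1689 ops/s), Brightly→Machine M3 (2170 ops/s) — total 2302+1689+2170 = 6161 ops/s.
No other one-to-one assignment exceeds 6161 ops/s.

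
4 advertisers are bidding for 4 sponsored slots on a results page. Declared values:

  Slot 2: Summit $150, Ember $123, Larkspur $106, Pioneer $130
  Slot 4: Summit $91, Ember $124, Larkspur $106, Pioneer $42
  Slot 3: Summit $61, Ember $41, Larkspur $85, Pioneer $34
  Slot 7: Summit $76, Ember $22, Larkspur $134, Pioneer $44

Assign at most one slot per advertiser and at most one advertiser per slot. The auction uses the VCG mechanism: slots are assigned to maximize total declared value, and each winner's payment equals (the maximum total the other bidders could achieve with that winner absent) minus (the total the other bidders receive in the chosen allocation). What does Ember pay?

Efficient allocation: Summit→Slot 3 ($61), Ember→Slot 4 ($124), Larkspur→Slot 7 ($134), Pioneer→Slot 2 ($130); total welfare W = $449.
Ember receives Slot 4 at value $124, so the others get W − 124 = $325.
Without Ember: best allocation of the remaining 3 bidders over all 4 slots is Summit→Slot 4 ($91), Larkspur→Slot 7 ($134), Pioneer→Slot 2 ($130), total $355.
VCG payment = (others' best without Ember) − (others' welfare with Ember) = 355 − 325 = $30.

Ember pays $30.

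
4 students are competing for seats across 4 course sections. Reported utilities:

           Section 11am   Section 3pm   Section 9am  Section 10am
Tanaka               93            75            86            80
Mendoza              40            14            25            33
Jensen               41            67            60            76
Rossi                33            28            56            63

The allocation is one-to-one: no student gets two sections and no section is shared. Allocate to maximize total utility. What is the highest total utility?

Max total: 256 points

Optimal: Tanaka→Section 9am (86 points), Mendoza→Section 11am (40 points), Jensen→Section 3pm (67 points), Rossi→Section 10am (63 points) — total 86+40+67+63 = 256 points.
Max-entry greedy (repeatedly take the single best remaining cell) gives 239 points, worse by 17.
Next-best assignment: Tanaka→Section 11am, Mendoza→Section 10am, Jensen→Section 3pm, Rossi→Section 9am = 249 points.
Swapping Mendoza↔Tanaka (Mendoza→Section 9am 25 points, Tanaka→Section 11am 93 points) loses 8.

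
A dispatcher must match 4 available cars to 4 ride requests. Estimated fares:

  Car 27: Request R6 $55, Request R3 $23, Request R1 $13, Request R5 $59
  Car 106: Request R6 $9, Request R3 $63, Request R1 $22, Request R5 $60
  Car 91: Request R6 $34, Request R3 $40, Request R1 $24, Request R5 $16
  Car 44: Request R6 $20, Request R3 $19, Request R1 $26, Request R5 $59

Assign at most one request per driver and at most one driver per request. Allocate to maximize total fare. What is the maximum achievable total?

Optimal: Car 27→Request R6 ($55), Car 106→Request R3 ($63), Car 91→Request R1 ($24), Car 44→Request R5 ($59) — total 55+63+24+59 = $201.
Max-entry greedy (repeatedly take the single best remaining cell) gives $182, worse by 19.
Next-best assignment: Car 27→Request R5, Car 106→Request R3, Car 91→Request R6, Car 44→Request R1 = $182.
Swapping Car 44↔Car 27 (Car 44→Request R6 $20, Car 27→Request R5 $59) loses 35.
Every other assignment is strictly worse.

Maximum total: $201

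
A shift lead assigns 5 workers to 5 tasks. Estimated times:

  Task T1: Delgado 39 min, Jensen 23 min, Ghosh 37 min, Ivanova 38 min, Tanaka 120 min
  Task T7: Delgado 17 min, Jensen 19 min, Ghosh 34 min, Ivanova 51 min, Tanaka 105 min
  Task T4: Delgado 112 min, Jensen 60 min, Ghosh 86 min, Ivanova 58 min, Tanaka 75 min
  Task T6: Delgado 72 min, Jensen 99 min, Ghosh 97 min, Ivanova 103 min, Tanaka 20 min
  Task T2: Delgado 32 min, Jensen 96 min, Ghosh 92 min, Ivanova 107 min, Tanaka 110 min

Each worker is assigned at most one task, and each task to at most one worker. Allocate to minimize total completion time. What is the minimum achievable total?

Optimal: Delgado→Task T2 (32 min), Jensen→Task T7 (19 min), Ghosh→Task T1 (37 min), Ivanova→Task T4 (58 min), Tanaka→Task T6 (20 min) — total 32+19+37+58+20 = 166 min.
Min-entry greedy (repeatedly take the single cheapest remaining cell) gives 210 min, worse by 44.
Swapping Jensen↔Tanaka (Jensen→Task T6 99 min, Tanaka→Task T7 105 min) adds 165.

Min total: 166 min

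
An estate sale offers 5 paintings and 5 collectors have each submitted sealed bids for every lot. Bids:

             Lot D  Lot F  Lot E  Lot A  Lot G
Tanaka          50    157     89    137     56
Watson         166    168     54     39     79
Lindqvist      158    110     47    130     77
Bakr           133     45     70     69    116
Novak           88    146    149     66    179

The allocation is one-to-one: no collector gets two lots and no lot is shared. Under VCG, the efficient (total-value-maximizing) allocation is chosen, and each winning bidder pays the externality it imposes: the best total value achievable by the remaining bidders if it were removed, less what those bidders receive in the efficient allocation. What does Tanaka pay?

Efficient allocation: Tanaka→Lot A ($137), Watson→Lot F ($168), Lindqvist→Lot D ($158), Bakr→Lot G ($116), Novak→Lot E ($149); total welfare W = $728.
Tanaka receives Lot A at value $137, so the others get W − 137 = $591.
Without Tanaka: best allocation of the remaining 4 bidders over all 5 lots is Watson→Lot F ($168), Lindqvist→Lot A ($130), Bakr→Lot D ($133), Novak→Lot G ($179), total $610.
VCG payment = (others' best without Tanaka) − (others' welfare with Tanaka) = 610 − 591 = $19.

Tanaka pays $19.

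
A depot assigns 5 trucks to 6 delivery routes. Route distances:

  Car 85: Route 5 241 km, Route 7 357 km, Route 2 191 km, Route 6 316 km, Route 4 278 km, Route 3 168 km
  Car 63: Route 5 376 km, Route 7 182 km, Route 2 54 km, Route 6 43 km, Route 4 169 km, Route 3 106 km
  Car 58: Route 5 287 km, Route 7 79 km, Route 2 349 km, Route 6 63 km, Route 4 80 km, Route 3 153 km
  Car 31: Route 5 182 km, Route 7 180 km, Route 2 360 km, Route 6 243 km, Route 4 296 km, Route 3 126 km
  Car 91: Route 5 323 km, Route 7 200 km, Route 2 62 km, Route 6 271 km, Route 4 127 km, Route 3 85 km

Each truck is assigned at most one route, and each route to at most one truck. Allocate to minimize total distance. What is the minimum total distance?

Minimum total: 533 km

Optimal: Car 85→Route 3 (168 km), Car 63→Route 6 (43 km), Car 58→Route 4 (80 km), Car 31→Route 7 (180 km), Car 91→Route 2 (62 km) — total 168+43+80+180+62 = 533 km.
Column-greedy (each route in turn goes to its cheapest remaining truck) gives 864 km, worse by 331.
Swapping Car 91↔Car 63 (Car 91→Route 6 271 km, Car 63→Route 2 54 km) adds 220.
Checked against all permutations: 533 km is optimal.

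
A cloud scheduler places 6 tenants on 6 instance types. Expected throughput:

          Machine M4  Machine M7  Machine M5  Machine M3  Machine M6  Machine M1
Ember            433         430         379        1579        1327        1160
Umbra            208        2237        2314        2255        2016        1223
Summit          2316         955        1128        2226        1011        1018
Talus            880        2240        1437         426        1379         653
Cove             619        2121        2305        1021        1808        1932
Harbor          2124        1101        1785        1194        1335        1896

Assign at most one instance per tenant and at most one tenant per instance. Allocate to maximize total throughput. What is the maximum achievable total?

Maximum total: 12352 ops/s

Optimal: Ember→Machine M3 (1579 ops/s), Umbra→Machine M6 (2016 ops/s), Summit→Machine M4 (2316 ops/s), Talus→Machine M7 (2240 ops/s), Cove→Machine M5 (2305 ops/s), Harbor→Machine M1 (1896 ops/s) — total 1579+2016+2316+2240+2305+1896 = 12352 ops/s.
Row-greedy (each tenant in turn takes its best remaining instance) gives 11716 ops/s, worse by 636.
Next-best assignment: Ember→Machine M6, Umbra→Machine M3, Summit→Machine M4, Talus→Machine M7, Cove→Machine M5, Harbor→Machine M1 = 12339 ops/s.
Every other assignment is strictly worse.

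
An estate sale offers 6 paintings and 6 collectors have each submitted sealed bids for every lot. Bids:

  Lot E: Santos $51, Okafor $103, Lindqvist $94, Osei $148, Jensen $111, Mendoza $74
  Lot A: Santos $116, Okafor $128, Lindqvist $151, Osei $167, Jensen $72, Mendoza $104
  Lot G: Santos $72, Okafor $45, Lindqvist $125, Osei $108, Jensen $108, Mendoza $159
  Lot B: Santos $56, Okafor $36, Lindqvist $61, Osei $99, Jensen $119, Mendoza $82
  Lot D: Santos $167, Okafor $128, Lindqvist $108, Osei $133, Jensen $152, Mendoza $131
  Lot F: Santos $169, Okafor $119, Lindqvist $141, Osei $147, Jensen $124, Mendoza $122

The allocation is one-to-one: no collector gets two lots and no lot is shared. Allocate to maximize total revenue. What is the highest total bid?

Maximum total: $874

Optimal: Santos→Lot F ($169), Okafor→Lot D ($128), Lindqvist→Lot A ($151), Osei→Lot E ($148), Jensen→Lot B ($119), Mendoza→Lot G ($159) — total 169+128+151+148+119+159 = $874.
Column-greedy (each lot in turn goes to its best remaining collector) gives $863, worse by 11.
Checked against all permutations: $874 is optimal.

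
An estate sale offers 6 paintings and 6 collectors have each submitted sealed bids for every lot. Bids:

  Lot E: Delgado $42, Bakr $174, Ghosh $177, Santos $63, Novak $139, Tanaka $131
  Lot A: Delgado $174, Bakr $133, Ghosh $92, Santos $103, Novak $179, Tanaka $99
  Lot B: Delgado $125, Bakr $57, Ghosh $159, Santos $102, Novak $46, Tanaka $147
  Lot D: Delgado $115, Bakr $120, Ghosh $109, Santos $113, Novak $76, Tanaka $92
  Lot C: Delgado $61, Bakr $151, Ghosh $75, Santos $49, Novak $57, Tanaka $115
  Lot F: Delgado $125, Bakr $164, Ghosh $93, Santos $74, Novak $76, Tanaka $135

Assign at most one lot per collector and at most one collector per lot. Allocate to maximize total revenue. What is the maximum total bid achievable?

This is a one-to-one assignment (maximum-weight bipartite matching).
Optimal: Delgado→Lot F ($125), Bakr→Lot C ($151), Ghosh→Lot E ($177), Santos→Lot D ($113), Novak→Lot A ($179), Tanaka→Lot B ($147) — total 125+151+177+113+179+147 = $892.
Column-greedy (each lot in turn goes to its best remaining collector) gives $758, worse by 134.
Next-best assignment: Delgado→Lot B, Bakr→Lot C, Ghosh→Lot E, Santos→Lot D, Novak→Lot A, Tanaka→Lot F = $880.
Swapping Delgado↔Ghosh (Delgado→Lot E $42, Ghosh→Lot F $93) loses 167.
Checked against all permutations: $892 is optimal.

Max total: $892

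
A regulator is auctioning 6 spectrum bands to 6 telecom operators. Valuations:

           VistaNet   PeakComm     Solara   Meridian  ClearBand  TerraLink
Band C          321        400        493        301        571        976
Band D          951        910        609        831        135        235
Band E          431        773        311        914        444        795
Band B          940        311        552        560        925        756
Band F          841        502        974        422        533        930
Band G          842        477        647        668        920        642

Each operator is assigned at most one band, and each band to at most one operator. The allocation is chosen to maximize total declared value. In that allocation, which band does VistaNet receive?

VistaNet receives Band B.

This is the linear assignment problem.
Optimal: VistaNet→Band B ($940M), PeakComm→Band D ($910M), Solara→Band F ($974M), Meridian→Band E ($914M), ClearBand→Band G ($920M), TerraLink→Band C ($976M) — total 940+910+974+914+920+976 = $5634M.
Max-entry greedy (repeatedly take the single best remaining cell) gives $5217M, worse by 417.
Next-best assignment: VistaNet→Band G, PeakComm→Band D, Solara→Band F, Meridian→Band E, ClearBand→Band B, TerraLink→Band C = $5541M.
Swapping Solara↔ClearBand (Solara→Band G $647M, ClearBand→Band F $533M) loses 714.
VistaNet's own top band is Band D ($951M), but forcing VistaNet→Band D and reassigning the rest optimally gives only $5267M — worse by 367.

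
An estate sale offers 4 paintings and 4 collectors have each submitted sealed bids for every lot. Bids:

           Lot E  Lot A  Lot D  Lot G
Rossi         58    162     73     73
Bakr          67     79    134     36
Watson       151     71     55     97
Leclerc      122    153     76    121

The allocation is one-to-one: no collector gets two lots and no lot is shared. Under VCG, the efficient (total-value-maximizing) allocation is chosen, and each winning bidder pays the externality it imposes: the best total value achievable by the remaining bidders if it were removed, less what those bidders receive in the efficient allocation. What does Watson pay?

Efficient allocation: Rossi→Lot A ($162), Bakr→Lot D ($134), Watson→Lot E ($151), Leclerc→Lot G ($121); total welfare W = $568.
Watson receives Lot E at value $151, so the others get W − 151 = $417.
Without Watson: best allocation of the remaining 3 bidders over all 4 lots is Rossi→Lot A ($162), Bakr→Lot D ($134), Leclerc→Lot E ($122), total $418.
VCG payment = (others' best without Watson) − (others' welfare with Watson) = 418 − 417 = $1.

Watson pays $1.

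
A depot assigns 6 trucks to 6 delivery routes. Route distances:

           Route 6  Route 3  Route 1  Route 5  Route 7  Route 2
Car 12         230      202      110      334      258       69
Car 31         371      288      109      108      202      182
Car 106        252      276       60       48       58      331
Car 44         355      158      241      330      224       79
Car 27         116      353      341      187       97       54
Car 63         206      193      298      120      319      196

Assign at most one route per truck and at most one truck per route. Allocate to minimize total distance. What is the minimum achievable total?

Min total: 630 km

This is a one-to-one assignment (minimum-cost bipartite matching).
Optimal: Car 12→Route 2 (69 km), Car 31→Route 1 (109 km), Car 106→Route 7 (58 km), Car 44→Route 3 (158 km), Car 27→Route 6 (116 km), Car 63→Route 5 (120 km) — total 69+109+58+158+116+120 = 630 km.
Column-greedy (each route in turn goes to its cheapest remaining truck) gives 896 km, worse by 266.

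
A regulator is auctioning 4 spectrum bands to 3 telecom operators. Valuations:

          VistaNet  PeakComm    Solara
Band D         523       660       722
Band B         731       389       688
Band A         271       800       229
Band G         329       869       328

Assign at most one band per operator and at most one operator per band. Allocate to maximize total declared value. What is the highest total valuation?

Max total: $2322M

This is a one-to-one assignment (maximum-weight bipartite matching).
Optimal: VistaNet→Band B ($731M), PeakComm→Band G ($869M), Solara→Band D ($722M) — total 731+869+722 = $2322M.
Column-greedy (each band in turn goes to its best remaining operator) gives $2253M, worse by 69.
Checked against all permutations: $2322M is optimal.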